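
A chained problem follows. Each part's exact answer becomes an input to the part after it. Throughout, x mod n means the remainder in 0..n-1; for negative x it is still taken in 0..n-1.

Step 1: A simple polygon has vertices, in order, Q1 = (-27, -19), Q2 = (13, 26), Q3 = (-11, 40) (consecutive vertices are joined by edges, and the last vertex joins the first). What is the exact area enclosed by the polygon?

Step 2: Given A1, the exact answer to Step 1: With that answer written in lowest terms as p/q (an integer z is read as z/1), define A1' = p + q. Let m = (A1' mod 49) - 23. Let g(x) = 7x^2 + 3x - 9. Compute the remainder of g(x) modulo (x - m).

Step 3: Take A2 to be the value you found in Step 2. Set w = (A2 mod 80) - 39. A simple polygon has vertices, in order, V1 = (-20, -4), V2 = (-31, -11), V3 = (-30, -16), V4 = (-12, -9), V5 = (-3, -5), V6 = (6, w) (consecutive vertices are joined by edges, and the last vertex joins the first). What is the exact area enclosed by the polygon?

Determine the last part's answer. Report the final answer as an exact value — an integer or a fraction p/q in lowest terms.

Step 1: cross terms: (-27*26 - 13*-19)=-455, (13*40 - -11*26)=806, (-11*-19 - -27*40)=1289; twice the area = |1640| = 1640; area = 820; answer 820
Step 2: A1 = 820; threaded value p + q = 821; m = 14; remainder = value at the root: 7*(14)^2 + 3*(14)^1 - 9 = (1372) + (42) + (-9) = 1405; answer 1405
Step 3: A2 = 1405; w = 6; cross terms: (-20*-11 - -31*-4)=96, (-31*-16 - -30*-11)=166, (-30*-9 - -12*-16)=78, (-12*-5 - -3*-9)=33, (-3*6 - 6*-5)=12, (6*-4 - -20*6)=96; twice the area = |481| = 481; area = 481/2; answer 481/2

481/2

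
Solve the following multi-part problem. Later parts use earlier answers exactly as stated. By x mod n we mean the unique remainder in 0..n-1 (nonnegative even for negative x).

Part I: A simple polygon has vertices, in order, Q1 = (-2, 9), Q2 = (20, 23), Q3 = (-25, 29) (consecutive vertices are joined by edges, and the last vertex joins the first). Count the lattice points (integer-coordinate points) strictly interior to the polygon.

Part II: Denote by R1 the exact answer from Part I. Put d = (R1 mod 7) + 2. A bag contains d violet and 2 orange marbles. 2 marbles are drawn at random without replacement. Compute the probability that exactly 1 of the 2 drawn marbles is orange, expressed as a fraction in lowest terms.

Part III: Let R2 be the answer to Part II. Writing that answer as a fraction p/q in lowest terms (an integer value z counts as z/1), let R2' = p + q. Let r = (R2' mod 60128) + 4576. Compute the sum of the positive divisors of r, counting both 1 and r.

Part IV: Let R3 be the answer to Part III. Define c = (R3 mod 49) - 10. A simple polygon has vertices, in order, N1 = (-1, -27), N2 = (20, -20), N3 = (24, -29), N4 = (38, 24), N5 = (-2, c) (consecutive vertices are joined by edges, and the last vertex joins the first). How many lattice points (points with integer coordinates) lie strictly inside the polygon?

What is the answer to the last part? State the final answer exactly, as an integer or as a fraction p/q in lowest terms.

1018

Part I: cross terms: (-2*23 - 20*9)=-226, (20*29 - -25*23)=1155, (-25*9 - -2*29)=-167; twice the area = |762| = 762; area = 381; boundary points = 2 + 3 + 1 = 6; strictly interior points = area - boundary/2 + 1 = 379; answer 379
Part II: R1 = 379; d = 3; total draws C(5,2) = 10; favorable C(2,1)*C(3,1) = 6; P = 3/5; answer 3/5
Part III: R2 = 3/5; threaded value p + q = 8; r = 4584; 4584 = 2^3 * 3 * 191; sigma = (1 + 2 + 4 + 8) * (1 + 3) * (1 + 191) = 15 * 4 * 192 = 11520; answer 11520
Part IV: R3 = 11520; c = -5; cross terms: (-1*-20 - 20*-27)=560, (20*-29 - 24*-20)=-100, (24*24 - 38*-29)=1678, (38*-5 - -2*24)=-142, (-2*-27 - -1*-5)=49; twice the area = |2045| = 2045; area = 2045/2; boundary points = 7 + 1 + 1 + 1 + 1 = 11; strictly interior points = area - boundary/2 + 1 = 1018; answer 1018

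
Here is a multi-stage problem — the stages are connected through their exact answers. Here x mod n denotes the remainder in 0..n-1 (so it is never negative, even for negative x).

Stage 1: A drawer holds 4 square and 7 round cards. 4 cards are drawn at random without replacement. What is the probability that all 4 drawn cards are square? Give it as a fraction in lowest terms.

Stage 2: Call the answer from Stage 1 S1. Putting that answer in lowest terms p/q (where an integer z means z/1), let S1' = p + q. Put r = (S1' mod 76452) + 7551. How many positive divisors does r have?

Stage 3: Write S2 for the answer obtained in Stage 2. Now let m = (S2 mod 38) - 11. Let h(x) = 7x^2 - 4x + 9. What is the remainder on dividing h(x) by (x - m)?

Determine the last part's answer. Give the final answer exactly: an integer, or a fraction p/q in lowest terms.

84

Stage 1: total draws C(11,4) = 330; favorable C(4,4) = 1; P = 1/330; answer 1/330
Stage 2: S1 = 1/330; threaded value p + q = 331; r = 7882; 7882 = 2 * 7 * 563; number of divisors = (1+1) * (1+1) * (1+1) = 8; answer 8
Stage 3: S2 = 8; m = -3; remainder = value at the root: 7*(-3)^2 - 4*(-3)^1 + 9 = (63) + (12) + (9) = 84; answer 84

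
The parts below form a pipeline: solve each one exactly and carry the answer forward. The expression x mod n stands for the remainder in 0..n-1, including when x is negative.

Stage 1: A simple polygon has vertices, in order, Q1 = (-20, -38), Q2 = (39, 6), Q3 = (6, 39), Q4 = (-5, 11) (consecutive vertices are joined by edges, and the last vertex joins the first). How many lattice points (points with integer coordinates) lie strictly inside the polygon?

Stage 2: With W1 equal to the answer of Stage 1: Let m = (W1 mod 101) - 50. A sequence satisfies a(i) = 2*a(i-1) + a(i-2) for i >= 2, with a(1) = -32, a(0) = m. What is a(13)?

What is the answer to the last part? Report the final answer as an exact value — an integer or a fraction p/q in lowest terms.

-1417252

Stage 1: cross terms: (-20*6 - 39*-38)=1362, (39*39 - 6*6)=1485, (6*11 - -5*39)=261, (-5*-38 - -20*11)=410; twice the area = |3518| = 3518; area = 1759; boundary points = 1 + 33 + 1 + 1 = 36; strictly interior points = area - boundary/2 + 1 = 1742; answer 1742
Stage 2: W1 = 1742; m = -25; a(2) = 2*(-32) + 1*(-25) = -89; iterating: a(2)=-89, a(3)=-210, a(4)=-509, a(5)=-1228, a(6)=-2965, a(7)=-7158, a(8)=-17281, a(9)=-41720, a(10)=-100721, a(11)=-243162, a(12)=-587045, a(13)=-1417252; answer -1417252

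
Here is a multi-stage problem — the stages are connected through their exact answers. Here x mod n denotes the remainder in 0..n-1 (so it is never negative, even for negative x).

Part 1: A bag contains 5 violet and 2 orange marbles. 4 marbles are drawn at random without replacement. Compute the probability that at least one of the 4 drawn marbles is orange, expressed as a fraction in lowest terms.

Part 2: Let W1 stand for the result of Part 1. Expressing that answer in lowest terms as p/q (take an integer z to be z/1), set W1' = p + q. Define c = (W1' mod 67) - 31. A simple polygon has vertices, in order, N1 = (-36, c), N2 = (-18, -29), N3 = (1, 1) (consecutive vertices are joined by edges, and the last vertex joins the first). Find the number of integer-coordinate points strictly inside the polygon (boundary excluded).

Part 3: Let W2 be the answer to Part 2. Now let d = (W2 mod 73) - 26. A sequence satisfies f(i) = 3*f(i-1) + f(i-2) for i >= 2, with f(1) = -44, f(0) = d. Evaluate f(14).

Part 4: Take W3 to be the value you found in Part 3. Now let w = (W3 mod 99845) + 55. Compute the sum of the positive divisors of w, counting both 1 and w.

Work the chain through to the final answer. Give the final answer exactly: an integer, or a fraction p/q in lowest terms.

Part 1: total draws C(7,4) = 35; complement C(5,4) = 5; favorable 35 - 5 = 30; P = 6/7; answer 6/7
Part 2: W1 = 6/7; threaded value p + q = 13; c = -18; cross terms: (-36*-29 - -18*-18)=720, (-18*1 - 1*-29)=11, (1*-18 - -36*1)=18; twice the area = |749| = 749; area = 749/2; boundary points = 1 + 1 + 1 = 3; strictly interior points = area - boundary/2 + 1 = 374; answer 374
Part 3: W2 = 374; d = -17; f(2) = 3*(-44) + 1*(-17) = -149; iterating: f(2)=-149, f(3)=-491, f(4)=-1622, f(5)=-5357, f(6)=-17693, f(7)=-58436, f(8)=-193001, f(9)=-637439, f(10)=-2105318, f(11)=-6953393, f(12)=-22965497, f(13)=-75849884, f(14)=-250515149; answer -250515149
Part 4: W3 = -250515149; w = 95856; 95856 = 2^4 * 3 * 1997; sigma = (1 + 2 + 4 + 8 + 16) * (1 + 3) * (1 + 1997) = 31 * 4 * 1998 = 247752; answer 247752

247752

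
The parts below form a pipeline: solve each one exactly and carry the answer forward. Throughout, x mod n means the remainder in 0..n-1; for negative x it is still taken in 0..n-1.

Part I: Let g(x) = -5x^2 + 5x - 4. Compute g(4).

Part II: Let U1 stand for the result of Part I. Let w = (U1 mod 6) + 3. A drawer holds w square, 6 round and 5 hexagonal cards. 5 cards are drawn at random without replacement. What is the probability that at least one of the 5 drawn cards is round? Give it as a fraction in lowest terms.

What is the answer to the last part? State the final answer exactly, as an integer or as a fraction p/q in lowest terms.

Part I: -5*(4)^2 + 5*(4)^1 - 4 = (-80) + (20) + (-4) = -64; answer -64
Part II: U1 = -64; w = 5; total draws C(16,5) = 4368; complement C(10,5) = 252; favorable 4368 - 252 = 4116; P = 49/52; answer 49/52

49/52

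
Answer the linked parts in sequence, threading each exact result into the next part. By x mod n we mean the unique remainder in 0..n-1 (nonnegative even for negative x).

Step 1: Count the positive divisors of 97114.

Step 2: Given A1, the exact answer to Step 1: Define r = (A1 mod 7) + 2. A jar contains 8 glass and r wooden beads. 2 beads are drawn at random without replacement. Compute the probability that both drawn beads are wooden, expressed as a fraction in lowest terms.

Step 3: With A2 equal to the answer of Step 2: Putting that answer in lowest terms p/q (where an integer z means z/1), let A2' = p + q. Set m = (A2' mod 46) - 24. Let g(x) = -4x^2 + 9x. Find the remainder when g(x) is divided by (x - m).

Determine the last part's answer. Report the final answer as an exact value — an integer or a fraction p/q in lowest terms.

Step 1: 97114 = 2 * 59 * 823; number of divisors = (1+1) * (1+1) * (1+1) = 8; answer 8
Step 2: A1 = 8; r = 3; total draws C(11,2) = 55; favorable C(3,2) = 3; P = 3/55; answer 3/55
Step 3: A2 = 3/55; threaded value p + q = 58; m = -12; remainder = value at the root: -4*(-12)^2 + 9*(-12)^1 = (-576) + (-108) = -684; answer -684

-684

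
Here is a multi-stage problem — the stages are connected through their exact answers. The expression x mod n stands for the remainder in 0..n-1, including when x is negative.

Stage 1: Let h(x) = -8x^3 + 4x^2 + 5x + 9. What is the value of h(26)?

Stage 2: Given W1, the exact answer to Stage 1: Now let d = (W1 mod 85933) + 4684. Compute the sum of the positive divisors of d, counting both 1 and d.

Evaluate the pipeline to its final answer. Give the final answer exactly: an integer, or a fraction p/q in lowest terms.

46548

Stage 1: -8*(26)^3 + 4*(26)^2 + 5*(26)^1 + 9 = (-140608) + (2704) + (130) + (9) = -137765; answer -137765
Stage 2: W1 = -137765; d = 38785; 38785 = 5 * 7757; sigma = (1 + 5) * (1 + 7757) = 6 * 7758 = 46548; answer 46548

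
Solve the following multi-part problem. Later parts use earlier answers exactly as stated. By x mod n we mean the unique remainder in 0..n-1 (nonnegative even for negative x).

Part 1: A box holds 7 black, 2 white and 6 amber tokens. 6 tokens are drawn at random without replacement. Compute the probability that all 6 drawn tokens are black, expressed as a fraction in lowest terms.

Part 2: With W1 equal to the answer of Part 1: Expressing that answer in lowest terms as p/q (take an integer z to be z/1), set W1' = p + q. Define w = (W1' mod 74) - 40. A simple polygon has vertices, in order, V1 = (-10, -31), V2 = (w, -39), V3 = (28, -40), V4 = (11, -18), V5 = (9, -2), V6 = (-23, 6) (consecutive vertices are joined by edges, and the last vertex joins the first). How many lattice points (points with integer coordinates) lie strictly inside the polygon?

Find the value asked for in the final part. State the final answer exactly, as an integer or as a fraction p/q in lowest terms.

1117

Part 1: total draws C(15,6) = 5005; favorable C(7,6) = 7; P = 1/715; answer 1/715
Part 2: W1 = 1/715; threaded value p + q = 716; w = 10; cross terms: (-10*-39 - 10*-31)=700, (10*-40 - 28*-39)=692, (28*-18 - 11*-40)=-64, (11*-2 - 9*-18)=140, (9*6 - -23*-2)=8, (-23*-31 - -10*6)=773; twice the area = |2249| = 2249; area = 2249/2; boundary points = 4 + 1 + 1 + 2 + 8 + 1 = 17; strictly interior points = area - boundary/2 + 1 = 1117; answer 1117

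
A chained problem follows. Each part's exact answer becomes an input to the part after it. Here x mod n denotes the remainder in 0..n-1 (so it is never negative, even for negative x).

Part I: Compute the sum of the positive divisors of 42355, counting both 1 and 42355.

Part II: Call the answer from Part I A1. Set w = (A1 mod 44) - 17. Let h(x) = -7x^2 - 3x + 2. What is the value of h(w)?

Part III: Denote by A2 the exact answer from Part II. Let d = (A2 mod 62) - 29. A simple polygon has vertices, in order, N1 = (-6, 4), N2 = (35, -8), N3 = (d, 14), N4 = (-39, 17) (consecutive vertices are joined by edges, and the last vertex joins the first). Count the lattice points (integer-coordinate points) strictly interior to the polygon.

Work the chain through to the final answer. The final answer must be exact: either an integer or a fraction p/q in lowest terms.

Part I: 42355 = 5 * 43 * 197; sigma = (1 + 5) * (1 + 43) * (1 + 197) = 6 * 44 * 198 = 52272; answer 52272
Part II: A1 = 52272; w = -17; -7*(-17)^2 - 3*(-17)^1 + 2 = (-2023) + (51) + (2) = -1970; answer -1970
Part III: A2 = -1970; d = -15; cross terms: (-6*-8 - 35*4)=-92, (35*14 - -15*-8)=370, (-15*17 - -39*14)=291, (-39*4 - -6*17)=-54; twice the area = |515| = 515; area = 515/2; boundary points = 1 + 2 + 3 + 1 = 7; strictly interior points = area - boundary/2 + 1 = 255; answer 255

255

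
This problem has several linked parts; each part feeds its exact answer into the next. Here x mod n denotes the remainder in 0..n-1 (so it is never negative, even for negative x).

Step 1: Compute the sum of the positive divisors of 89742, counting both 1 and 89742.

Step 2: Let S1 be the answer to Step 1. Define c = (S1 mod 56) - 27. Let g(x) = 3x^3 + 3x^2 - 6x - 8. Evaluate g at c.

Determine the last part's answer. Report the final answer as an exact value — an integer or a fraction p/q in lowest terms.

-3572

Step 1: 89742 = 2 * 3 * 14957; sigma = (1 + 2) * (1 + 3) * (1 + 14957) = 3 * 4 * 14958 = 179496; answer 179496
Step 2: S1 = 179496; c = -11; 3*(-11)^3 + 3*(-11)^2 - 6*(-11)^1 - 8 = (-3993) + (363) + (66) + (-8) = -3572; answer -3572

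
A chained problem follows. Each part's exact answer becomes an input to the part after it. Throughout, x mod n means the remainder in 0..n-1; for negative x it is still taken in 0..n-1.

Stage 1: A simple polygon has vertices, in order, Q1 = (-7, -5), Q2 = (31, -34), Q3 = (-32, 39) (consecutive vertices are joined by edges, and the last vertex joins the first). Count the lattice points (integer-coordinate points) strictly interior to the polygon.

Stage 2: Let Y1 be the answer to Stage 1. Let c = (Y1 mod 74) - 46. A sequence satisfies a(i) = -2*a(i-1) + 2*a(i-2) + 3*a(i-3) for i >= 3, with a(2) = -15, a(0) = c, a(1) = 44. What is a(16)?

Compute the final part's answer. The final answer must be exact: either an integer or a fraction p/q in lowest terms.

Stage 1: cross terms: (-7*-34 - 31*-5)=393, (31*39 - -32*-34)=121, (-32*-5 - -7*39)=433; twice the area = |947| = 947; area = 947/2; boundary points = 1 + 1 + 1 = 3; strictly interior points = area - boundary/2 + 1 = 473; answer 473
Stage 2: Y1 = 473; c = -17; a(3) = -2*(-15) + 2*(44) + 3*(-17) = 67; iterating: a(3)=67, a(4)=-32, a(5)=153, a(6)=-169, a(7)=548, a(8)=-975, a(9)=2539, a(10)=-5384, a(11)=12921, a(12)=-28993, a(13)=67676, a(14)=-154575, a(15)=357523, a(16)=-821168; answer -821168

-821168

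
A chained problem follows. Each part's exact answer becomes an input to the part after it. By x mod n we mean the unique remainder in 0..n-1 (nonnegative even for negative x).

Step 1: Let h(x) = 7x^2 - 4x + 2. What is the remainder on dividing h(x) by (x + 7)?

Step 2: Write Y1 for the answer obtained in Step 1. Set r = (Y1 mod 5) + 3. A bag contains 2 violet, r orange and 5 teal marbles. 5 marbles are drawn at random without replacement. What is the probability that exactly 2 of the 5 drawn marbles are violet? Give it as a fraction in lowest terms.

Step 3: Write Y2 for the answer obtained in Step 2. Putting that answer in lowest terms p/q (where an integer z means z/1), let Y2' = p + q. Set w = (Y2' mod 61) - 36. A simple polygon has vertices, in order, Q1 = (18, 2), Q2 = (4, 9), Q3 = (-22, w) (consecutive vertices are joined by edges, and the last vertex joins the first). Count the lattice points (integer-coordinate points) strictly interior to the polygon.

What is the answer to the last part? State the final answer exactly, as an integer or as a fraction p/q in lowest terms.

94

Step 1: remainder = value at the root: 7*(-7)^2 - 4*(-7)^1 + 2 = (343) + (28) + (2) = 373; answer 373
Step 2: Y1 = 373; r = 6; total draws C(13,5) = 1287; favorable C(2,2)*C(11,3) = 165; P = 5/39; answer 5/39
Step 3: Y2 = 5/39; threaded value p + q = 44; w = 8; cross terms: (18*9 - 4*2)=154, (4*8 - -22*9)=230, (-22*2 - 18*8)=-188; twice the area = |196| = 196; area = 98; boundary points = 7 + 1 + 2 = 10; strictly interior points = area - boundary/2 + 1 = 94; answer 94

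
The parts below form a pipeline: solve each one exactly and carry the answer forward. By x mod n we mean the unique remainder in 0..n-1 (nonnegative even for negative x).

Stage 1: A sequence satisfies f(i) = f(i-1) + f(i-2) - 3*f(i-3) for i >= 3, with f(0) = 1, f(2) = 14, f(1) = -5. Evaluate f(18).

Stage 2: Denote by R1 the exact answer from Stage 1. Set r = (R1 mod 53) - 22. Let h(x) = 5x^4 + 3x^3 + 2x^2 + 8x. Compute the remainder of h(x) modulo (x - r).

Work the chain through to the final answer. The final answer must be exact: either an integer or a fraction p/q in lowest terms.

Stage 1: f(3) = 1*(14) + 1*(-5) - 3*(1) = 6; iterating: f(3)=6, f(4)=35, f(5)=-1, f(6)=16, f(7)=-90, f(8)=-71, f(9)=-209, f(10)=-10, f(11)=-6, f(12)=611, f(13)=635, f(14)=1264, f(15)=66, f(16)=-575, f(17)=-4301, f(18)=-5074; answer -5074
Stage 2: R1 = -5074; r = -8; remainder = value at the root: 5*(-8)^4 + 3*(-8)^3 + 2*(-8)^2 + 8*(-8)^1 = (20480) + (-1536) + (128) + (-64) = 19008; answer 19008

19008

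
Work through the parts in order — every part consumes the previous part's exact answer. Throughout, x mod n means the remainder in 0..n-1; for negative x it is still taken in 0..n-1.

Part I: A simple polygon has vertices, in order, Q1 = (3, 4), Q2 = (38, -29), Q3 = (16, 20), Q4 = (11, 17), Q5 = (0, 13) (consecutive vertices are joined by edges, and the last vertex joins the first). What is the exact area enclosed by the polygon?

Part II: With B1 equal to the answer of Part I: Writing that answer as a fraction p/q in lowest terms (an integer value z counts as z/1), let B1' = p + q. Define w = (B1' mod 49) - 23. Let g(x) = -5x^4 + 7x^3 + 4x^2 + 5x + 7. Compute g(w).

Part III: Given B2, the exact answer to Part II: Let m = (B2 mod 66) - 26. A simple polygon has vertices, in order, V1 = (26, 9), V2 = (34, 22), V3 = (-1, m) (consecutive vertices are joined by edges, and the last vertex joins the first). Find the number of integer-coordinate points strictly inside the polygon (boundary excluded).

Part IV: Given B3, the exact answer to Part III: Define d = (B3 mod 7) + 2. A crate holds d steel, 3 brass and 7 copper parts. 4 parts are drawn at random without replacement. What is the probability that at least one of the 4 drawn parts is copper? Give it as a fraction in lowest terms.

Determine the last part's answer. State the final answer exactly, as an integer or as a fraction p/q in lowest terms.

98/99

Part I: cross terms: (3*-29 - 38*4)=-239, (38*20 - 16*-29)=1224, (16*17 - 11*20)=52, (11*13 - 0*17)=143, (0*4 - 3*13)=-39; twice the area = |1141| = 1141; area = 1141/2; answer 1141/2
Part II: B1 = 1141/2; threaded value p + q = 1143; w = -7; -5*(-7)^4 + 7*(-7)^3 + 4*(-7)^2 + 5*(-7)^1 + 7 = (-12005) + (-2401) + (196) + (-35) + (7) = -14238; answer -14238
Part III: B2 = -14238; m = -8; cross terms: (26*22 - 34*9)=266, (34*-8 - -1*22)=-250, (-1*9 - 26*-8)=199; twice the area = |215| = 215; area = 215/2; boundary points = 1 + 5 + 1 = 7; strictly interior points = area - boundary/2 + 1 = 105; answer 105
Part IV: B3 = 105; d = 2; total draws C(12,4) = 495; complement C(5,4) = 5; favorable 495 - 5 = 490; P = 98/99; answer 98/99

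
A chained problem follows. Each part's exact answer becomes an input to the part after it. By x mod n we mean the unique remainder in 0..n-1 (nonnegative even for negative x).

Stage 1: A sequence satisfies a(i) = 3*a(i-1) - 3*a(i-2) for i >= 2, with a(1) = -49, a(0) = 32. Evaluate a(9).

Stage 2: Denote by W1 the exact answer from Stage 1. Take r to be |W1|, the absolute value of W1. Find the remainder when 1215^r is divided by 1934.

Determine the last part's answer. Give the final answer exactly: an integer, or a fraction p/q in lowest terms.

Stage 1: a(2) = 3*(-49) - 3*(32) = -243; iterating: a(2)=-243, a(3)=-582, a(4)=-1017, a(5)=-1305, a(6)=-864, a(7)=1323, a(8)=6561, a(9)=15714; answer 15714
Stage 2: W1 = 15714; r = 15714; squarings mod 1934: 1215^1=1215, 1215^2=583, 1215^4=1439, 1215^8=1341, 1215^16=1595, 1215^32=815, 1215^64=863, 1215^128=179, 1215^256=1097, 1215^512=461, 1215^1024=1715, 1215^2048=1545, 1215^4096=469, 1215^8192=1419; 1215^15714 = 1215^2 * 1215^32 * 1215^64 * 1215^256 * 1215^1024 * 1215^2048 * 1215^4096 * 1215^8192 = 1331 (mod 1934); answer 1331

1331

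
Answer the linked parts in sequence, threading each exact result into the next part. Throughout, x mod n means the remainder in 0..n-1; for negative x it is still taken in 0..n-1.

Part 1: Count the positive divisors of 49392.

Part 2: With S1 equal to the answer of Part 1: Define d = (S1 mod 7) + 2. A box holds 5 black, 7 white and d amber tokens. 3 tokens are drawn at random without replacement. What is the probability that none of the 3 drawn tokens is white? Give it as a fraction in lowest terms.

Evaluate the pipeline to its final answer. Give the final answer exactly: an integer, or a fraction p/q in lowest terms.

55/272

Part 1: 49392 = 2^4 * 3^2 * 7^3; number of divisors = (4+1) * (2+1) * (3+1) = 60; answer 60
Part 2: S1 = 60; d = 6; total draws C(18,3) = 816; favorable C(11,3) = 165; P = 55/272; answer 55/272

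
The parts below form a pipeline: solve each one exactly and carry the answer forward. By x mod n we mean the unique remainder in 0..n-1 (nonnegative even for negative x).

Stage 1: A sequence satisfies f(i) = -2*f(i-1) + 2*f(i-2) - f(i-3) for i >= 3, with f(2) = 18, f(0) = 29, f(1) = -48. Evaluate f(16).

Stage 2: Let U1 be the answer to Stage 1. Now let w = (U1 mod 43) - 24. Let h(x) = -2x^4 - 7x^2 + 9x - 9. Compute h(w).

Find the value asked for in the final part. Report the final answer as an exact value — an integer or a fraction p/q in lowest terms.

-9

Stage 1: f(3) = -2*(18) + 2*(-48) - 1*(29) = -161; iterating: f(3)=-161, f(4)=406, f(5)=-1152, f(6)=3277, f(7)=-9264, f(8)=26234, f(9)=-74273, f(10)=210278, f(11)=-595336, f(12)=1685501, f(13)=-4771952, f(14)=13510242, f(15)=-38249889, f(16)=108292214; answer 108292214
Stage 2: U1 = 108292214; w = 1; -2*(1)^4 - 7*(1)^2 + 9*(1)^1 - 9 = (-2) + (-7) + (9) + (-9) = -9; answer -9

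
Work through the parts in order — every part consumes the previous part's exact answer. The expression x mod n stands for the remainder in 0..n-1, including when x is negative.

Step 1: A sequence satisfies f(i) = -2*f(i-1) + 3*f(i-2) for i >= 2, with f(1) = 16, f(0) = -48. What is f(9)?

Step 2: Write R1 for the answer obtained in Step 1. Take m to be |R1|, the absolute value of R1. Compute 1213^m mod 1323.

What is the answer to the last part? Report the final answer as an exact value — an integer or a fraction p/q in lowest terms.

772

Step 1: f(2) = -2*(16) + 3*(-48) = -176; iterating: f(2)=-176, f(3)=400, f(4)=-1328, f(5)=3856, f(6)=-11696, f(7)=34960, f(8)=-105008, f(9)=314896; answer 314896
Step 2: R1 = 314896; m = 314896; squarings mod 1323: 1213^1=1213, 1213^2=193, 1213^4=205, 1213^8=1012, 1213^16=142, 1213^32=319, 1213^64=1213, 1213^128=193, 1213^256=205, 1213^512=1012, 1213^1024=142, 1213^2048=319, 1213^4096=1213, 1213^8192=193, 1213^16384=205, 1213^32768=1012, 1213^65536=142, 1213^131072=319, 1213^262144=1213; 1213^314896 = 1213^16 * 1213^512 * 1213^1024 * 1213^2048 * 1213^16384 * 1213^32768 * 1213^262144 = 772 (mod 1323); answer 772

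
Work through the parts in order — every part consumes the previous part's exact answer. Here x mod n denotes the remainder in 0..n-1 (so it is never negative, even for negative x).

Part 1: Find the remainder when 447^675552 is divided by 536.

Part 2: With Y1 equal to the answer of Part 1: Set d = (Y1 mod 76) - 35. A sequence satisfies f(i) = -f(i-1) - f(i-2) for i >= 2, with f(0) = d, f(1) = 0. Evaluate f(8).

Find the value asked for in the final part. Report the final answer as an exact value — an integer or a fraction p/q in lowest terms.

Part 1: squarings mod 536: 447^1=447, 447^2=417, 447^4=225, 447^8=241, 447^16=193, 447^32=265, 447^64=9, 447^128=81, 447^256=129, 447^512=25, 447^1024=89, 447^2048=417, 447^4096=225, 447^8192=241, 447^16384=193, 447^32768=265, 447^65536=9, 447^131072=81, 447^262144=129, 447^524288=25; 447^675552 = 447^32 * 447^64 * 447^128 * 447^512 * 447^1024 * 447^2048 * 447^16384 * 447^131072 * 447^524288 = 9 (mod 536); answer 9
Part 2: Y1 = 9; d = -26; f(2) = -1*(0) - 1*(-26) = 26; iterating: f(2)=26, f(3)=-26, f(4)=0, f(5)=26, f(6)=-26, f(7)=0, f(8)=26; answer 26

26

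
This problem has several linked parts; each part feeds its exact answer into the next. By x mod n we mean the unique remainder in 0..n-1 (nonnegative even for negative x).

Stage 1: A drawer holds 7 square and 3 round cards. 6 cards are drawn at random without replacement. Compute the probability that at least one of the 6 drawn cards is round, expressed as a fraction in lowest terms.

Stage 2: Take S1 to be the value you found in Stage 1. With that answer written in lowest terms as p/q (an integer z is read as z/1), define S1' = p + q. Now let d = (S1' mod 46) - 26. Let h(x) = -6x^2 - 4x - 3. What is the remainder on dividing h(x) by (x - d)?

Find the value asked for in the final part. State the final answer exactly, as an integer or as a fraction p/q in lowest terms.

-965

Stage 1: total draws C(10,6) = 210; complement C(7,6) = 7; favorable 210 - 7 = 203; P = 29/30; answer 29/30
Stage 2: S1 = 29/30; threaded value p + q = 59; d = -13; remainder = value at the root: -6*(-13)^2 - 4*(-13)^1 - 3 = (-1014) + (52) + (-3) = -965; answer -965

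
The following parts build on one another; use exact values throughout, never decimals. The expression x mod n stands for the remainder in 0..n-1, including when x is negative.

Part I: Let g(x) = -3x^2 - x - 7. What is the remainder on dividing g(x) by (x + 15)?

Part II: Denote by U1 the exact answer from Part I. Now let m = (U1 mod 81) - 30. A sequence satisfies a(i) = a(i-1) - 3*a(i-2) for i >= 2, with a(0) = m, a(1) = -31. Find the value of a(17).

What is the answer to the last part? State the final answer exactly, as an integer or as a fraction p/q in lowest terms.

-435511

Part I: remainder = value at the root: -3*(-15)^2 - 1*(-15)^1 - 7 = (-675) + (15) + (-7) = -667; answer -667
Part II: U1 = -667; m = 32; a(2) = 1*(-31) - 3*(32) = -127; iterating: a(2)=-127, a(3)=-34, a(4)=347, a(5)=449, a(6)=-592, a(7)=-1939, a(8)=-163, a(9)=5654, a(10)=6143, a(11)=-10819, a(12)=-29248, a(13)=3209, a(14)=90953, a(15)=81326, a(16)=-191533, a(17)=-435511; answer -435511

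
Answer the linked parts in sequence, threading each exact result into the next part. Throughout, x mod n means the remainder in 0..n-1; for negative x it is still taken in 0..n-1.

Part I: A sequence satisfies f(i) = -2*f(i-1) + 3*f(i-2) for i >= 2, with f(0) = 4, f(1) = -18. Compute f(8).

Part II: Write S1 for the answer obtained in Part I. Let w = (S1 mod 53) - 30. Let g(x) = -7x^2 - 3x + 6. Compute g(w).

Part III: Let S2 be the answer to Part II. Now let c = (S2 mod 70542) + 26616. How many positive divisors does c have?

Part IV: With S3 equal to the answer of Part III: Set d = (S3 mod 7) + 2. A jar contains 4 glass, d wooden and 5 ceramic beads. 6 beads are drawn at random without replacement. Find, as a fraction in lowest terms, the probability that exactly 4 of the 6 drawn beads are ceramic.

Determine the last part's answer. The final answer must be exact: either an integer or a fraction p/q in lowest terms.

35/429

Part I: f(2) = -2*(-18) + 3*(4) = 48; iterating: f(2)=48, f(3)=-150, f(4)=444, f(5)=-1338, f(6)=4008, f(7)=-12030, f(8)=36084; answer 36084
Part II: S1 = 36084; w = 14; -7*(14)^2 - 3*(14)^1 + 6 = (-1372) + (-42) + (6) = -1408; answer -1408
Part III: S2 = -1408; c = 95750; 95750 = 2 * 5^3 * 383; number of divisors = (1+1) * (3+1) * (1+1) = 16; answer 16
Part IV: S3 = 16; d = 4; total draws C(13,6) = 1716; favorable C(5,4)*C(8,2) = 140; P = 35/429; answer 35/429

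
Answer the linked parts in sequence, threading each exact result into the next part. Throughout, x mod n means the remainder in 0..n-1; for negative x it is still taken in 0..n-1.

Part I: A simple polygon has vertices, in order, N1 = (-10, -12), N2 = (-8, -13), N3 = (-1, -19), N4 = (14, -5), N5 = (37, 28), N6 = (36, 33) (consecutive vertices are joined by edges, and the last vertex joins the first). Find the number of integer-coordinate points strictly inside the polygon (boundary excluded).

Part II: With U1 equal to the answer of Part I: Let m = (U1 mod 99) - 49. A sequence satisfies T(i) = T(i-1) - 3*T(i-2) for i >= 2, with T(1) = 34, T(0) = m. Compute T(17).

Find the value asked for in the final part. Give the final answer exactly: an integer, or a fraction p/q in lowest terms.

Part I: cross terms: (-10*-13 - -8*-12)=34, (-8*-19 - -1*-13)=139, (-1*-5 - 14*-19)=271, (14*28 - 37*-5)=577, (37*33 - 36*28)=213, (36*-12 - -10*33)=-102; twice the area = |1132| = 1132; area = 566; boundary points = 1 + 1 + 1 + 1 + 1 + 1 = 6; strictly interior points = area - boundary/2 + 1 = 564; answer 564
Part II: U1 = 564; m = 20; T(2) = 1*(34) - 3*(20) = -26; iterating: T(2)=-26, T(3)=-128, T(4)=-50, T(5)=334, T(6)=484, T(7)=-518, T(8)=-1970, T(9)=-416, T(10)=5494, T(11)=6742, T(12)=-9740, T(13)=-29966, T(14)=-746, T(15)=89152, T(16)=91390, T(17)=-176066; answer -176066

-176066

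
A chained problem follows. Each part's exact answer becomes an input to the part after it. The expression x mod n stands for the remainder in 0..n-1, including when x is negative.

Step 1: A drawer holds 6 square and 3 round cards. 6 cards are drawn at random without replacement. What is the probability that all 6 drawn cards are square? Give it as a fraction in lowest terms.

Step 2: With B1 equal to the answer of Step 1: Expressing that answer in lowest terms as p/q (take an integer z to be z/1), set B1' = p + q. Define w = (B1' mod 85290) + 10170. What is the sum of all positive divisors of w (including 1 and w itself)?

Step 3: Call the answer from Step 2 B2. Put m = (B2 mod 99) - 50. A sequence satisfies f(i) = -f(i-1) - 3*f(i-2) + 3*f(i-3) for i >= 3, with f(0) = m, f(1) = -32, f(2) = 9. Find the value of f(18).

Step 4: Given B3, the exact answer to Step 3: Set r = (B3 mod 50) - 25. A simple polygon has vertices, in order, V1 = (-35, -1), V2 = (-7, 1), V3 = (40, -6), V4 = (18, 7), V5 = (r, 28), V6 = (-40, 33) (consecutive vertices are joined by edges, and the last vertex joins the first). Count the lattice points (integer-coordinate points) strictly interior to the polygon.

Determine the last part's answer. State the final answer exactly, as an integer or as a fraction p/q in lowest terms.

Step 1: total draws C(9,6) = 84; favorable C(6,6) = 1; P = 1/84; answer 1/84
Step 2: B1 = 1/84; threaded value p + q = 85; w = 10255; 10255 = 5 * 7 * 293; sigma = (1 + 5) * (1 + 7) * (1 + 293) = 6 * 8 * 294 = 14112; answer 14112
Step 3: B2 = 14112; m = 4; f(3) = -1*(9) - 3*(-32) + 3*(4) = 99; iterating: f(3)=99, f(4)=-222, f(5)=-48, f(6)=1011, f(7)=-1533, f(8)=-1644, f(9)=9276, f(10)=-8943, f(11)=-23817, f(12)=78474, f(13)=-33852, f(14)=-273021, f(15)=609999, f(16)=107508, f(17)=-2756568, f(18)=4264041; answer 4264041
Step 4: B3 = 4264041; r = 16; cross terms: (-35*1 - -7*-1)=-42, (-7*-6 - 40*1)=2, (40*7 - 18*-6)=388, (18*28 - 16*7)=392, (16*33 - -40*28)=1648, (-40*-1 - -35*33)=1195; twice the area = |3583| = 3583; area = 3583/2; boundary points = 2 + 1 + 1 + 1 + 1 + 1 = 7; strictly interior points = area - boundary/2 + 1 = 1789; answer 1789

1789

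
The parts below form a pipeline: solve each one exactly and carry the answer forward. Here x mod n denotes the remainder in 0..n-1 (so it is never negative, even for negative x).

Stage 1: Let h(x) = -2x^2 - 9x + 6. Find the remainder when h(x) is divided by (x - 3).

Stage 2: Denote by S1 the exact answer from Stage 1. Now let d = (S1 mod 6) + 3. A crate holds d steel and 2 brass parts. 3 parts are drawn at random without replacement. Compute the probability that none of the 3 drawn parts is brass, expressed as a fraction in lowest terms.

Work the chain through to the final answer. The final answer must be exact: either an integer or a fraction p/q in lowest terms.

Stage 1: remainder = value at the root: -2*(3)^2 - 9*(3)^1 + 6 = (-18) + (-27) + (6) = -39; answer -39
Stage 2: S1 = -39; d = 6; total draws C(8,3) = 56; favorable C(6,3) = 20; P = 5/14; answer 5/14

5/14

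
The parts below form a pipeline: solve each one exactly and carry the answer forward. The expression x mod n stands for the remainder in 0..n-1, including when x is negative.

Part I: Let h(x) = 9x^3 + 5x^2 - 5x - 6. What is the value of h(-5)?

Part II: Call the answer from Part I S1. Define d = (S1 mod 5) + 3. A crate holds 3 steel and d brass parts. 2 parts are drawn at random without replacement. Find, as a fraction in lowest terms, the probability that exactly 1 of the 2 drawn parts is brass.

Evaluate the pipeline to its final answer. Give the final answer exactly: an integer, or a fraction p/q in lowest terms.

7/15

Part I: 9*(-5)^3 + 5*(-5)^2 - 5*(-5)^1 - 6 = (-1125) + (125) + (25) + (-6) = -981; answer -981
Part II: S1 = -981; d = 7; total draws C(10,2) = 45; favorable C(7,1)*C(3,1) = 21; P = 7/15; answer 7/15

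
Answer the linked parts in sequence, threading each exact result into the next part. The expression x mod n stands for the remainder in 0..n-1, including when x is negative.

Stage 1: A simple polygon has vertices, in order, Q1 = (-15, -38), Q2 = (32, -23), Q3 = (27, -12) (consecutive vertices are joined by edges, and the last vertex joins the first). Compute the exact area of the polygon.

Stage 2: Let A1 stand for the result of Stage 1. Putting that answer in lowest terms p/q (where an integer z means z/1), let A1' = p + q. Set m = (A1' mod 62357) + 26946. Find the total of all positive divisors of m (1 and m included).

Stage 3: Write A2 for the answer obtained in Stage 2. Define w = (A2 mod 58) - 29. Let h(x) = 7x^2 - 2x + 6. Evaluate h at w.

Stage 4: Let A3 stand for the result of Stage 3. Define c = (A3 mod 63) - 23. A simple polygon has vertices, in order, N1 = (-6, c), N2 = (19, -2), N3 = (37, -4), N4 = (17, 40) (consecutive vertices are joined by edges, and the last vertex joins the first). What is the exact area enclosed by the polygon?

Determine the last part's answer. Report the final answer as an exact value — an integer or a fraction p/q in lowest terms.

Stage 1: cross terms: (-15*-23 - 32*-38)=1561, (32*-12 - 27*-23)=237, (27*-38 - -15*-12)=-1206; twice the area = |592| = 592; area = 296; answer 296
Stage 2: A1 = 296; threaded value p + q = 297; m = 27243; 27243 = 3^3 * 1009; sigma = (1 + 3 + 9 + 27) * (1 + 1009) = 40 * 1010 = 40400; answer 40400
Stage 3: A2 = 40400; w = 3; 7*(3)^2 - 2*(3)^1 + 6 = (63) + (-6) + (6) = 63; answer 63
Stage 4: A3 = 63; c = -23; cross terms: (-6*-2 - 19*-23)=449, (19*-4 - 37*-2)=-2, (37*40 - 17*-4)=1548, (17*-23 - -6*40)=-151; twice the area = |1844| = 1844; area = 922; answer 922

922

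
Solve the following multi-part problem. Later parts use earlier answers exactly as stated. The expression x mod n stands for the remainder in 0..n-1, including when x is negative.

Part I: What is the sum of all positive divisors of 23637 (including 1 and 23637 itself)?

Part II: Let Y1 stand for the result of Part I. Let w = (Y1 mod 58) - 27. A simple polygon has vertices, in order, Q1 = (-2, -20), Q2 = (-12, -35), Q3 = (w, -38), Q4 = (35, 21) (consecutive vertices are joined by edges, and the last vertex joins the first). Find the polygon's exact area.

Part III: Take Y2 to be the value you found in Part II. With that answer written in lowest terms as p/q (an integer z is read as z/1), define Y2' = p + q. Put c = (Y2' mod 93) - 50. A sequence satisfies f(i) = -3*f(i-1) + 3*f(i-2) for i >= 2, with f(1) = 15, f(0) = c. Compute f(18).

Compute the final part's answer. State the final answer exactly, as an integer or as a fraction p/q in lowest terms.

Part I: 23637 = 3 * 7879; sigma = (1 + 3) * (1 + 7879) = 4 * 7880 = 31520; answer 31520
Part II: Y1 = 31520; w = -1; cross terms: (-2*-35 - -12*-20)=-170, (-12*-38 - -1*-35)=421, (-1*21 - 35*-38)=1309, (35*-20 - -2*21)=-658; twice the area = |902| = 902; area = 451; answer 451
Part III: Y2 = 451; threaded value p + q = 452; c = 30; f(2) = -3*(15) + 3*(30) = 45; iterating: f(2)=45, f(3)=-90, f(4)=405, f(5)=-1485, f(6)=5670, f(7)=-21465, f(8)=81405, f(9)=-308610, f(10)=1170045, f(11)=-4435965, f(12)=16818030, f(13)=-63761985, f(14)=241740045, f(15)=-916506090, f(16)=3474738405, f(17)=-13173733485, f(18)=49945415670; answer 49945415670

49945415670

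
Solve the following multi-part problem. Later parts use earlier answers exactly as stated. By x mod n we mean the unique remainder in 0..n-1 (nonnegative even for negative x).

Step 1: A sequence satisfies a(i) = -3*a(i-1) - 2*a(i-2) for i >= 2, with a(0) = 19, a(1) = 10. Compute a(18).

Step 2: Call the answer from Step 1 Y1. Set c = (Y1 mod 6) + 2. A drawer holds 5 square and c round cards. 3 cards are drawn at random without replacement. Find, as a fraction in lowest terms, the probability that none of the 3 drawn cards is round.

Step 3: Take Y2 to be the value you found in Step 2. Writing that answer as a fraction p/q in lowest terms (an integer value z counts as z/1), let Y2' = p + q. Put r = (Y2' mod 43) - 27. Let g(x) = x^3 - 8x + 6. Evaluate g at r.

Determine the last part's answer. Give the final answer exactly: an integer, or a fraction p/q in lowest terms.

454

Step 1: a(2) = -3*(10) - 2*(19) = -68; iterating: a(2)=-68, a(3)=184, a(4)=-416, a(5)=880, a(6)=-1808, a(7)=3664, a(8)=-7376, a(9)=14800, a(10)=-29648, a(11)=59344, a(12)=-118736, a(13)=237520, a(14)=-475088, a(15)=950224, a(16)=-1900496, a(17)=3801040, a(18)=-7602128; answer -7602128
Step 2: Y1 = -7602128; c = 6; total draws C(11,3) = 165; favorable C(5,3) = 10; P = 2/33; answer 2/33
Step 3: Y2 = 2/33; threaded value p + q = 35; r = 8; 1*(8)^3 - 8*(8)^1 + 6 = (512) + (-64) + (6) = 454; answer 454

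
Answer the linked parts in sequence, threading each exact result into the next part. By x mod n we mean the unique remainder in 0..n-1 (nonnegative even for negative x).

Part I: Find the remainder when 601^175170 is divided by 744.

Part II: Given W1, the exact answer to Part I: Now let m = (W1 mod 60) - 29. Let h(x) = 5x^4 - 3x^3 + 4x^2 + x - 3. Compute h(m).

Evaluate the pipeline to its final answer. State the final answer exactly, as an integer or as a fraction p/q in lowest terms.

Part I: squarings mod 744: 601^1=601, 601^2=361, 601^4=121, 601^8=505, 601^16=577, 601^32=361, 601^64=121, 601^128=505, 601^256=577, 601^512=361, 601^1024=121, 601^2048=505, 601^4096=577, 601^8192=361, 601^16384=121, 601^32768=505, 601^65536=577, 601^131072=361; 601^175170 = 601^2 * 601^64 * 601^1024 * 601^2048 * 601^8192 * 601^32768 * 601^131072 = 1 (mod 744); answer 1
Part II: W1 = 1; m = -28; 5*(-28)^4 - 3*(-28)^3 + 4*(-28)^2 + 1*(-28)^1 - 3 = (3073280) + (65856) + (3136) + (-28) + (-3) = 3142241; answer 3142241

3142241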